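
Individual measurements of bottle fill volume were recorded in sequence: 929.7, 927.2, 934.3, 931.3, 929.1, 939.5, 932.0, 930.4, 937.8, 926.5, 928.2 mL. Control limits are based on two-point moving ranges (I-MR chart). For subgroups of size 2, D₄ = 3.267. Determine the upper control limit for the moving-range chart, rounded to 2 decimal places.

17.87

Moving ranges: 2.5, 7.1, 3.0, 2.2, 10.4, 7.5, 1.6, 7.4, 11.3, 1.7; M̄R̄ = 54.7000 / 10 = 5.4700
UCL_MR = D₄·M̄R̄ = 3.267 × 5.4700 = 17.8705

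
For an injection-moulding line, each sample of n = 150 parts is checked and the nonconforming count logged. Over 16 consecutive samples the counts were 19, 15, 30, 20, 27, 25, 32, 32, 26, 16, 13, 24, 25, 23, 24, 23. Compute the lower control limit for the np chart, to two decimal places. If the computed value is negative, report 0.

p̄ = Σdᵢ / (k·n) = 374 / (16 × 150) = 0.15583
LCL = np̄ − 3·√(np̄(1−p̄)) = 23.3750 − 3 × 4.4421 = 10.0487

10.05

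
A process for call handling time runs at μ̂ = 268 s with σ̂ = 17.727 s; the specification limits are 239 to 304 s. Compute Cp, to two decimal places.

0.61

Cp = (USL − LSL) / (6σ̂) = (304 − 239) / (6 × 17.727) = 65.0000 / 106.3620 = 0.6111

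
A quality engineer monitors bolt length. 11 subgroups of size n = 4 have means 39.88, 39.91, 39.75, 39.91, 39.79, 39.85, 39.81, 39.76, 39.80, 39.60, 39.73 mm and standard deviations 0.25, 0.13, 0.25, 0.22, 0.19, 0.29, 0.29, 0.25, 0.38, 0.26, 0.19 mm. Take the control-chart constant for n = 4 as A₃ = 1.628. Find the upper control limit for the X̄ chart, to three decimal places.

40.199

X̄̄ = (39.88 + 39.91 + 39.75 + 39.91 + 39.79 + 39.85 + 39.81 + 39.76 + 39.80 + 39.60 + 39.73) / 11 = 39.7991
s̄ = (0.25 + 0.13 + 0.25 + 0.22 + 0.19 + 0.29 + 0.29 + 0.25 + 0.38 + 0.26 + 0.19) / 11 = 0.2455
UCL = X̄̄ + A₃·s̄ = 39.7991 + 1.628 × 0.2455 = 40.1987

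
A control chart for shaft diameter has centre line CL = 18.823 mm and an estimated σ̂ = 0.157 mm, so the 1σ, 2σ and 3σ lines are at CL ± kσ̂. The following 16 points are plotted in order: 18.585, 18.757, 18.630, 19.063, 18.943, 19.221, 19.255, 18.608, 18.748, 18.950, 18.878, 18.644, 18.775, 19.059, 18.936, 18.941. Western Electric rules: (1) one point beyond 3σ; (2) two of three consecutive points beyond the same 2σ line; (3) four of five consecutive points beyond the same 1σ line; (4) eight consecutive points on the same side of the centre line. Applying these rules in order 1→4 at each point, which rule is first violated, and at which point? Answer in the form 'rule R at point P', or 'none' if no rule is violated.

rule 2 at point 7

Zone of each point (C = within 1σ̂, B = 1σ̂–2σ̂, A = 2σ̂–3σ̂, * = beyond 3σ̂; sign = side of CL): 1:-B, 2:-C, 3:-B, 4:+B, 5:+C, 6:+A, 7:+A, 8:-B, 9:-C, 10:+C, 11:+C, 12:-B, 13:-C, 14:+B, 15:+C, 16:+C
Rule 2 (two of three consecutive points beyond the same 2σ limit) is satisfied at point 7.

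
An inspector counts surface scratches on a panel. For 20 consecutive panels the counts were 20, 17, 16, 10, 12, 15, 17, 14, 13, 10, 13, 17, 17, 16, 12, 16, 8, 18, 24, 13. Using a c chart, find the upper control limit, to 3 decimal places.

26.480

c̄ = (20 + 17 + 16 + 10 + 12 + 15 + 17 + 14 + 13 + 10 + 13 + 17 + 17 + 16 + 12 + 16 + 8 + 18 + 24 + 13) / 20 = 298 / 20 = 14.9000
UCL = c̄ + 3√c̄ = 14.9000 + 3 × √14.9000 = 14.9000 + 3 × 3.8601 = 26.4802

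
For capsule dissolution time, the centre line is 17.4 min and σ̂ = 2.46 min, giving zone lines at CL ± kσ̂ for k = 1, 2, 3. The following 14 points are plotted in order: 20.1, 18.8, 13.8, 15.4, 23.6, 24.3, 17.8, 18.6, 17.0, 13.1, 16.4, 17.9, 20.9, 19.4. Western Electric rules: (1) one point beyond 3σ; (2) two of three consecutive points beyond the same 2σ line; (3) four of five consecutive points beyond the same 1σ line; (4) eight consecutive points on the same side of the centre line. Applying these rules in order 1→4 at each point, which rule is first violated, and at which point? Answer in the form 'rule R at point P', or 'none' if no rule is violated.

Zone of each point (C = within 1σ̂, B = 1σ̂–2σ̂, A = 2σ̂–3σ̂, * = beyond 3σ̂; sign = side of CL): 1:+B, 2:+C, 3:-B, 4:-C, 5:+A, 6:+A, 7:+C, 8:+C, 9:-C, 10:-B, 11:-C, 12:+C, 13:+B, 14:+C
Rule 2 (two of three consecutive points beyond the same 2σ limit) is satisfied at point 6.

rule 2 at point 6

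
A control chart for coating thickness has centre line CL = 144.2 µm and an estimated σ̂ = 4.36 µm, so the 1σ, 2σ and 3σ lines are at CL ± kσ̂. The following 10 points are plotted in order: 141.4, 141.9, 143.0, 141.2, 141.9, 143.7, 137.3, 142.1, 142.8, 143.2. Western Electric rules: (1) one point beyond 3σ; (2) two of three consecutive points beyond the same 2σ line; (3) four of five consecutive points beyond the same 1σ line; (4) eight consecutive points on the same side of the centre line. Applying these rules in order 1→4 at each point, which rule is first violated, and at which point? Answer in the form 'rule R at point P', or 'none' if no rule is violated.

Zone of each point (C = within 1σ̂, B = 1σ̂–2σ̂, A = 2σ̂–3σ̂, * = beyond 3σ̂; sign = side of CL): 1:-C, 2:-C, 3:-C, 4:-C, 5:-C, 6:-C, 7:-B, 8:-C, 9:-C, 10:-C
Rule 4 (eight consecutive points on the same side of the centre line) is satisfied at point 8.

rule 4 at point 8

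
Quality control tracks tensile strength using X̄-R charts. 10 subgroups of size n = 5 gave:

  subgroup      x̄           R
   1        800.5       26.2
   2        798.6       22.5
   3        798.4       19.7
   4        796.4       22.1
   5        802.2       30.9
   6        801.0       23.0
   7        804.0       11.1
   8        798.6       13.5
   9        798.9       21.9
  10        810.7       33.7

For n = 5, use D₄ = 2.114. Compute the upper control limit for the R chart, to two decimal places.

R̄ = (26.2 + 22.5 + 19.7 + 22.1 + 30.9 + 23.0 + 11.1 + 13.5 + 21.9 + 33.7) / 10 = 224.6000 / 10 = 22.4600
UCL_R = D₄·R̄ = 2.114 × 22.4600 = 47.4804

47.48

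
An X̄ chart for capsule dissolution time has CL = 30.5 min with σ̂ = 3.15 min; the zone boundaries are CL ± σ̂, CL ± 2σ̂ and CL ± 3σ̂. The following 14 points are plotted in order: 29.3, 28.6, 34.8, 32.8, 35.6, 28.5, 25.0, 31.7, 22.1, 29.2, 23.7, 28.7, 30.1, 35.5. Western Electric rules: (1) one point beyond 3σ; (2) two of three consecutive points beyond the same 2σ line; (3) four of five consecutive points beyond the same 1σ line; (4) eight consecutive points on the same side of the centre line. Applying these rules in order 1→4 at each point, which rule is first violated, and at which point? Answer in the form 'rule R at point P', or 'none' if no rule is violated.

rule 2 at point 11

Zone of each point (C = within 1σ̂, B = 1σ̂–2σ̂, A = 2σ̂–3σ̂, * = beyond 3σ̂; sign = side of CL): 1:-C, 2:-C, 3:+B, 4:+C, 5:+B, 6:-C, 7:-B, 8:+C, 9:-A, 10:-C, 11:-A, 12:-C, 13:-C, 14:+B
Rule 2 (two of three consecutive points beyond the same 2σ limit) is satisfied at point 11.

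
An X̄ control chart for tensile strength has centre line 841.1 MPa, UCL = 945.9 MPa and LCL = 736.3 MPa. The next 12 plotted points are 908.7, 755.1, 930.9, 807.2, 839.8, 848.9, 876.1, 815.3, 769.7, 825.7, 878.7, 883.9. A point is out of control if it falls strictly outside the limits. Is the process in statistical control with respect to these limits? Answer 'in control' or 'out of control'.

All 12 points lie within [736.3, 945.9].

in control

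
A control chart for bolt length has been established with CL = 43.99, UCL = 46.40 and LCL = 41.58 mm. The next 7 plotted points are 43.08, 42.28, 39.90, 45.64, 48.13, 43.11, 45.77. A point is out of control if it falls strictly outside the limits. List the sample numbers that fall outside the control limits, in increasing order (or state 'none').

Compare each point to [41.58, 46.40]: sample 3 = 39.90 < LCL; sample 5 = 48.13 > UCL.

3, 5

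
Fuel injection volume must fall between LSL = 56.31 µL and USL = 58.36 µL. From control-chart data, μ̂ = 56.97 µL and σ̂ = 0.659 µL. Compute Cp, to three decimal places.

Cp = (USL − LSL) / (6σ̂) = (58.36 − 56.31) / (6 × 0.659) = 2.0500 / 3.9540 = 0.5185

0.518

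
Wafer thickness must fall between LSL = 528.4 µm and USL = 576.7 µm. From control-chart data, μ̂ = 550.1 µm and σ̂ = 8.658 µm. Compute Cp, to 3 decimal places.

0.930

Cp = (USL − LSL) / (6σ̂) = (576.7 − 528.4) / (6 × 8.658) = 48.3000 / 51.9480 = 0.9298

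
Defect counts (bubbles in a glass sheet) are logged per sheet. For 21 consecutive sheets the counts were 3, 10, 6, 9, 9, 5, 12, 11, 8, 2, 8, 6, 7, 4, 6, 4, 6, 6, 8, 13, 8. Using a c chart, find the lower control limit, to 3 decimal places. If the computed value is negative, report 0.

0.000

c̄ = (3 + 10 + 6 + 9 + 9 + 5 + 12 + 11 + 8 + 2 + 8 + 6 + 7 + 4 + 6 + 4 + 6 + 6 + 8 + 13 + 8) / 21 = 151 / 21 = 7.1905
LCL = c̄ − 3√c̄ = 7.1905 − 3 × 2.6815 = -0.8540 → 0 (cannot be negative)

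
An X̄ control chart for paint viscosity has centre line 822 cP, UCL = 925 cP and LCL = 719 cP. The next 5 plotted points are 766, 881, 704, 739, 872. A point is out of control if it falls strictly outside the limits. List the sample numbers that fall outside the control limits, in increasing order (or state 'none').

3

Compare each point to [719, 925]: sample 3 = 704 < LCL.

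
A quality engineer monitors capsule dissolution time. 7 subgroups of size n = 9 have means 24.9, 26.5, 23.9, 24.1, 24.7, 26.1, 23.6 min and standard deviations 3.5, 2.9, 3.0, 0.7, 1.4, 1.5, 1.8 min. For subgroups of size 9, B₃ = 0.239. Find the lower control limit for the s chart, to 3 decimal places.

0.505

s̄ = (3.5 + 2.9 + 3.0 + 0.7 + 1.4 + 1.5 + 1.8) / 7 = 2.1143
LCL_s = B₃·s̄ = 0.239 × 2.1143 = 0.5053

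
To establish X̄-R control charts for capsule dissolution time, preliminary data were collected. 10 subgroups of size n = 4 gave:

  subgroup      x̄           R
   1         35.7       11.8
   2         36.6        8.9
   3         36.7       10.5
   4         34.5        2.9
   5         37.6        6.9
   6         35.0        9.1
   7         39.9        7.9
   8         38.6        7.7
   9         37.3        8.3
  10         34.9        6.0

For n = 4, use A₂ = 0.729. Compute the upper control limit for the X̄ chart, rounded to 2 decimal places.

42.51

X̄̄ = (35.7 + 36.6 + 36.7 + 34.5 + 37.6 + 35.0 + 39.9 + 38.6 + 37.3 + 34.9) / 10 = 366.8000 / 10 = 36.6800
R̄ = (11.8 + 8.9 + 10.5 + 2.9 + 6.9 + 9.1 + 7.9 + 7.7 + 8.3 + 6.0) / 10 = 80.0000 / 10 = 8.0000
UCL = X̄̄ + A₂·R̄ = 36.6800 + 0.729 × 8.0000 = 42.5120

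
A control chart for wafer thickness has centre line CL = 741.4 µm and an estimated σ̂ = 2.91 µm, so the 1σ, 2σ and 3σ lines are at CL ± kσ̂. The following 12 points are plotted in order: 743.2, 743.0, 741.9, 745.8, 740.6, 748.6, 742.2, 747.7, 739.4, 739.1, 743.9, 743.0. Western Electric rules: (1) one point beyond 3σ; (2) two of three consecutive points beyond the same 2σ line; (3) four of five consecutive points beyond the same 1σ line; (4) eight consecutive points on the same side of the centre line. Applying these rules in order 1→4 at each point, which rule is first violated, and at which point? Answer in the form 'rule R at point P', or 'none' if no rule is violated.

Zone of each point (C = within 1σ̂, B = 1σ̂–2σ̂, A = 2σ̂–3σ̂, * = beyond 3σ̂; sign = side of CL): 1:+C, 2:+C, 3:+C, 4:+B, 5:-C, 6:+A, 7:+C, 8:+A, 9:-C, 10:-C, 11:+C, 12:+C
Rule 2 (two of three consecutive points beyond the same 2σ limit) is satisfied at point 8.

rule 2 at point 8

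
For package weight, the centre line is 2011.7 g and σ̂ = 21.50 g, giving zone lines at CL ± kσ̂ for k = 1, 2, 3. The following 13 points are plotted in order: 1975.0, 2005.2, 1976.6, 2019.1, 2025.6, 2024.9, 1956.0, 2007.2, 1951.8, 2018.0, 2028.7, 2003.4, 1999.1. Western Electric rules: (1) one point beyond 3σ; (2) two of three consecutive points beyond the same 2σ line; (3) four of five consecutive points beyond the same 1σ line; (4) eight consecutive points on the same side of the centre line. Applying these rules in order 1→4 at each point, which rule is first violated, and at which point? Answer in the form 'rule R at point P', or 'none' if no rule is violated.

Zone of each point (C = within 1σ̂, B = 1σ̂–2σ̂, A = 2σ̂–3σ̂, * = beyond 3σ̂; sign = side of CL): 1:-B, 2:-C, 3:-B, 4:+C, 5:+C, 6:+C, 7:-A, 8:-C, 9:-A, 10:+C, 11:+C, 12:-C, 13:-C
Rule 2 (two of three consecutive points beyond the same 2σ limit) is satisfied at point 9.

rule 2 at point 9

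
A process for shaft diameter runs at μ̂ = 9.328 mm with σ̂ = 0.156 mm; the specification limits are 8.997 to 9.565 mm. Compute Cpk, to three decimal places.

Cpu = (USL − μ̂) / (3σ̂) = (9.565 − 9.328) / (3 × 0.156) = 0.5064; Cpl = (μ̂ − LSL) / (3σ̂) = (9.328 − 8.997) / (3 × 0.156) = 0.7073; Cpk = min(Cpu, Cpl) = 0.5064

0.506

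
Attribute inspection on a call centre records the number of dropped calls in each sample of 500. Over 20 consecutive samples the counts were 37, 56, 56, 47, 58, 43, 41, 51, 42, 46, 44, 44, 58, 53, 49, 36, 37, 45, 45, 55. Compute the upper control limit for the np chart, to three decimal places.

p̄ = Σdᵢ / (k·n) = 943 / (20 × 500) = 0.09430
UCL = np̄ + 3·√(np̄(1−p̄)) = 47.1500 + 3 × √(47.1500×0.90570) = 47.1500 + 3 × 6.5348 = 66.7544

66.754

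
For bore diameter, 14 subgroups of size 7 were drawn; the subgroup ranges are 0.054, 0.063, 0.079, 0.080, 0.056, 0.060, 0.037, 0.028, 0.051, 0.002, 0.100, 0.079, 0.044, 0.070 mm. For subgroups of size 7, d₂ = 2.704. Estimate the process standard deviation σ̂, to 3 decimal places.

R̄ = (0.054 + 0.063 + 0.079 + 0.080 + 0.056 + 0.060 + 0.037 + 0.028 + 0.051 + 0.002 + 0.100 + 0.079 + 0.044 + 0.070) / 14 = 0.0574
σ̂ = R̄ / d₂ = 0.0574 / 2.704 = 0.0212

0.021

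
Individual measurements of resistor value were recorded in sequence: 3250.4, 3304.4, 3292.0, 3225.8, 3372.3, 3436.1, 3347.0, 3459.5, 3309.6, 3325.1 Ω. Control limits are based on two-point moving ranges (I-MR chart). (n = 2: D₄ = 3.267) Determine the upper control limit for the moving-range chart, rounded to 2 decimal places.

Moving ranges: 54.0, 12.4, 66.2, 146.5, 63.8, 89.1, 112.5, 149.9, 15.5; M̄R̄ = 709.9000 / 9 = 78.8778
UCL_MR = D₄·M̄R̄ = 3.267 × 78.8778 = 257.6937

257.69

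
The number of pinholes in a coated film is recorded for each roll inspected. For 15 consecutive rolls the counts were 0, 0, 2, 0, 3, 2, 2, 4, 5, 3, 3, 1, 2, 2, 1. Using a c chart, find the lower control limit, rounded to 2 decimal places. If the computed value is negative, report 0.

c̄ = (0 + 0 + 2 + 0 + 3 + 2 + 2 + 4 + 5 + 3 + 3 + 1 + 2 + 2 + 1) / 15 = 30 / 15 = 2.0000
LCL = c̄ − 3√c̄ = 2.0000 − 3 × 1.4142 = -2.2426 → 0 (cannot be negative)

0.00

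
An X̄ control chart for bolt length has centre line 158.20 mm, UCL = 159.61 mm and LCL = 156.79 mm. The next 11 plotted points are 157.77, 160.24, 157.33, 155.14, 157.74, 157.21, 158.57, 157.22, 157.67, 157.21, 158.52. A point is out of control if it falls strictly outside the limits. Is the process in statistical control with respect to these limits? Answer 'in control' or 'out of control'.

Compare each point to [156.79, 159.61]: sample 2 = 160.24 > UCL; sample 4 = 155.14 < LCL.

out of control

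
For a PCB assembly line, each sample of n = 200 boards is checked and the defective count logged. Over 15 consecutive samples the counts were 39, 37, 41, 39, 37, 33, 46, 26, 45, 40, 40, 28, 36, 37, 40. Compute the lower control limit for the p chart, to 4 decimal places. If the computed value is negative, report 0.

p̄ = Σdᵢ / (k·n) = 564 / (15 × 200) = 0.18800
LCL = p̄ − 3·√(p̄(1−p̄)/n) = 0.18800 − 3 × 0.02763 = 0.10512

0.1051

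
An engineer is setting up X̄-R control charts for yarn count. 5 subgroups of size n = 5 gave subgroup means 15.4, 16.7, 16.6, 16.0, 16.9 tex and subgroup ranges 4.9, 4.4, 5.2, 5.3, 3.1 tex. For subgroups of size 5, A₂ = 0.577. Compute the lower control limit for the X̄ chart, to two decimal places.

13.68

X̄̄ = (15.4 + 16.7 + 16.6 + 16.0 + 16.9) / 5 = 81.6000 / 5 = 16.3200
R̄ = (4.9 + 4.4 + 5.2 + 5.3 + 3.1) / 5 = 22.9000 / 5 = 4.5800
LCL = X̄̄ − A₂·R̄ = 16.3200 − 0.577 × 4.5800 = 13.6773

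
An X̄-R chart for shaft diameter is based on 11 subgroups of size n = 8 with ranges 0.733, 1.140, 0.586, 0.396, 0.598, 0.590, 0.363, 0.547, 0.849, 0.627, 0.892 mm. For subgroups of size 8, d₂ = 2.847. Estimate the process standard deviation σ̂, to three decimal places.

0.234

R̄ = (0.733 + 1.140 + 0.586 + 0.396 + 0.598 + 0.590 + 0.363 + 0.547 + 0.849 + 0.627 + 0.892) / 11 = 0.6655
σ̂ = R̄ / d₂ = 0.6655 / 2.847 = 0.2338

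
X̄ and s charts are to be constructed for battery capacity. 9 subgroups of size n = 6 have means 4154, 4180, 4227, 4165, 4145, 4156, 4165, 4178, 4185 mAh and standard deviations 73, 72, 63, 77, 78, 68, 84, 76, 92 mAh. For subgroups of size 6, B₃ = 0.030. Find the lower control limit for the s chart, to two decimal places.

s̄ = (73 + 72 + 63 + 77 + 78 + 68 + 84 + 76 + 92) / 9 = 75.8889
LCL_s = B₃·s̄ = 0.030 × 75.8889 = 2.2767

2.28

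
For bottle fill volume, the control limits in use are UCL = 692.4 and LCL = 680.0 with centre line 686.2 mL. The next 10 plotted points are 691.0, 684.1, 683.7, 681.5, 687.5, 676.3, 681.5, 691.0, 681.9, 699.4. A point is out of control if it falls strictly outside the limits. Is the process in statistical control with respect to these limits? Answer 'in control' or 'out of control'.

out of control

Compare each point to [680.0, 692.4]: sample 6 = 676.3 < LCL; sample 10 = 699.4 > UCL.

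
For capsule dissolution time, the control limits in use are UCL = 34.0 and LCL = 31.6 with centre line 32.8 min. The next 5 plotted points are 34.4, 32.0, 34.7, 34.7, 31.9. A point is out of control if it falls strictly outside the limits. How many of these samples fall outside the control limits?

Compare each point to [31.6, 34.0]: sample 1 = 34.4 > UCL; sample 3 = 34.7 > UCL; sample 4 = 34.7 > UCL.

3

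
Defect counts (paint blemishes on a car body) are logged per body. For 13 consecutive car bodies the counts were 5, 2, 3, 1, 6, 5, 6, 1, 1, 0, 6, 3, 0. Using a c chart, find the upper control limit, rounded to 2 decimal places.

c̄ = (5 + 2 + 3 + 1 + 6 + 5 + 6 + 1 + 1 + 0 + 6 + 3 + 0) / 13 = 39 / 13 = 3.0000
UCL = c̄ + 3√c̄ = 3.0000 + 3 × √3.0000 = 3.0000 + 3 × 1.7321 = 8.1962

8.20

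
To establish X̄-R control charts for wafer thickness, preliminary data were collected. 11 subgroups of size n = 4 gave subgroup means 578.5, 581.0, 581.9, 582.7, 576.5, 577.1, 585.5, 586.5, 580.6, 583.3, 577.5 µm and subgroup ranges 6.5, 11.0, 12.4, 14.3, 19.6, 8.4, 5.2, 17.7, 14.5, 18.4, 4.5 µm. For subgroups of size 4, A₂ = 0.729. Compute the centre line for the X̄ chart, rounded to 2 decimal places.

X̄̄ = (578.5 + 581.0 + 581.9 + 582.7 + 576.5 + 577.1 + 585.5 + 586.5 + 580.6 + 583.3 + 577.5) / 11 = 6391.1000 / 11 = 581.0091
CL = X̄̄ = 581.0091

581.01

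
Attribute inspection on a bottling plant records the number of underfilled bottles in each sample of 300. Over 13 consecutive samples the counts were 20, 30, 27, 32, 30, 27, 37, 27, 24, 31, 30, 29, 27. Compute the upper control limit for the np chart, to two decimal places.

p̄ = Σdᵢ / (k·n) = 371 / (13 × 300) = 0.09513
UCL = np̄ + 3·√(np̄(1−p̄)) = 28.5385 + 3 × √(28.5385×0.90487) = 28.5385 + 3 × 5.0817 = 43.7836

43.78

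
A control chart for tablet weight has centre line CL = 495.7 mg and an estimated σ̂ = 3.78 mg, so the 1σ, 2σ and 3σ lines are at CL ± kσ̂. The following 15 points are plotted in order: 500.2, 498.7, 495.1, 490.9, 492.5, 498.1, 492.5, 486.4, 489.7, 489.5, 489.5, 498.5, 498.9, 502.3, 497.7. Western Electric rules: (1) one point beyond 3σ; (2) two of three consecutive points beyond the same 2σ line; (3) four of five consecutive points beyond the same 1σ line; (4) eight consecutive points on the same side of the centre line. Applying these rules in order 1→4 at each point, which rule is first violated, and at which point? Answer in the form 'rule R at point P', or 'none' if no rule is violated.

rule 3 at point 11

Zone of each point (C = within 1σ̂, B = 1σ̂–2σ̂, A = 2σ̂–3σ̂, * = beyond 3σ̂; sign = side of CL): 1:+B, 2:+C, 3:-C, 4:-B, 5:-C, 6:+C, 7:-C, 8:-A, 9:-B, 10:-B, 11:-B, 12:+C, 13:+C, 14:+B, 15:+C
Rule 3 (four of five consecutive points beyond the same 1σ limit) is satisfied at point 11.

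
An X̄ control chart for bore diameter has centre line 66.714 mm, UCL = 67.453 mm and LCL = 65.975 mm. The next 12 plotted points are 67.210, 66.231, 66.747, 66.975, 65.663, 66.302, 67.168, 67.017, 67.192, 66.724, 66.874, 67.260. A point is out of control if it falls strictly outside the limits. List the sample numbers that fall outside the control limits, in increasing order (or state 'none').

Compare each point to [65.975, 67.453]: sample 5 = 65.663 < LCL.

5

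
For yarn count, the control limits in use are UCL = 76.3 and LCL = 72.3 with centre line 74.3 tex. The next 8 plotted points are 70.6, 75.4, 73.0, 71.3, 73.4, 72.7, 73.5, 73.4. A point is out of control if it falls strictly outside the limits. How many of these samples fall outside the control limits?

2

Compare each point to [72.3, 76.3]: sample 1 = 70.6 < LCL; sample 4 = 71.3 < LCL.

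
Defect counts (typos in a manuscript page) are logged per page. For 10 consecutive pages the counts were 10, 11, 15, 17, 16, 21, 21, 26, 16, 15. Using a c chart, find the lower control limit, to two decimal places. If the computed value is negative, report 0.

4.50

c̄ = (10 + 11 + 15 + 17 + 16 + 21 + 21 + 26 + 16 + 15) / 10 = 168 / 10 = 16.8000
LCL = c̄ − 3√c̄ = 16.8000 − 3 × 4.0988 = 4.5037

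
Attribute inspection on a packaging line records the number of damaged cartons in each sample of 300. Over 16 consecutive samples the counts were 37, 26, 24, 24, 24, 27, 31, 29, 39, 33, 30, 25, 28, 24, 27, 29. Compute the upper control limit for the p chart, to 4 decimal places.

p̄ = Σdᵢ / (k·n) = 457 / (16 × 300) = 0.09521
UCL = p̄ + 3·√(p̄(1−p̄)/n) = 0.09521 + 3 × √(0.09521×0.90479/300) = 0.09521 + 3 × 0.01695 = 0.14604

0.1460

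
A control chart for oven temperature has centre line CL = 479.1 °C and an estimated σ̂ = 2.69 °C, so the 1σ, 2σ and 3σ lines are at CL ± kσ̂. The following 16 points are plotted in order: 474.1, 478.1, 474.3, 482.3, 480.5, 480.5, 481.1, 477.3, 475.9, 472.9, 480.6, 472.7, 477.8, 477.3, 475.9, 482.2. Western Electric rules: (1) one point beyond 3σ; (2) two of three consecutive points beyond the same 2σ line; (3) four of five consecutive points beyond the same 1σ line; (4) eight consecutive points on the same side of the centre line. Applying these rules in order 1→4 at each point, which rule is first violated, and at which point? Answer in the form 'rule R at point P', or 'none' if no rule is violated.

Zone of each point (C = within 1σ̂, B = 1σ̂–2σ̂, A = 2σ̂–3σ̂, * = beyond 3σ̂; sign = side of CL): 1:-B, 2:-C, 3:-B, 4:+B, 5:+C, 6:+C, 7:+C, 8:-C, 9:-B, 10:-A, 11:+C, 12:-A, 13:-C, 14:-C, 15:-B, 16:+B
Rule 2 (two of three consecutive points beyond the same 2σ limit) is satisfied at point 12.

rule 2 at point 12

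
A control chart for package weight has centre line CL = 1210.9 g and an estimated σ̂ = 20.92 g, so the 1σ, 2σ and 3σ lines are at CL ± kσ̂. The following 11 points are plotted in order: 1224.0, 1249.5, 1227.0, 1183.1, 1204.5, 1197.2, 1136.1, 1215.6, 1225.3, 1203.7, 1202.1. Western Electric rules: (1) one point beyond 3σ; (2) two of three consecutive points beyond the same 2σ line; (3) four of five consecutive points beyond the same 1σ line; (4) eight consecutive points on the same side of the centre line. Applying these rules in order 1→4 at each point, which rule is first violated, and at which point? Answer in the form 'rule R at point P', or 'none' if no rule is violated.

rule 1 at point 7

Zone of each point (C = within 1σ̂, B = 1σ̂–2σ̂, A = 2σ̂–3σ̂, * = beyond 3σ̂; sign = side of CL): 1:+C, 2:+B, 3:+C, 4:-B, 5:-C, 6:-C, 7:-*, 8:+C, 9:+C, 10:-C, 11:-C
Rule 1 (one point beyond the 3σ limits) is satisfied at point 7.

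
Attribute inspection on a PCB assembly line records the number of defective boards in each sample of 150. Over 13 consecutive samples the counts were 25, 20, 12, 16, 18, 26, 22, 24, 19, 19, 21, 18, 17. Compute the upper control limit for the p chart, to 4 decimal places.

p̄ = Σdᵢ / (k·n) = 257 / (13 × 150) = 0.13179
UCL = p̄ + 3·√(p̄(1−p̄)/n) = 0.13179 + 3 × √(0.13179×0.86821/150) = 0.13179 + 3 × 0.02762 = 0.21465

0.2147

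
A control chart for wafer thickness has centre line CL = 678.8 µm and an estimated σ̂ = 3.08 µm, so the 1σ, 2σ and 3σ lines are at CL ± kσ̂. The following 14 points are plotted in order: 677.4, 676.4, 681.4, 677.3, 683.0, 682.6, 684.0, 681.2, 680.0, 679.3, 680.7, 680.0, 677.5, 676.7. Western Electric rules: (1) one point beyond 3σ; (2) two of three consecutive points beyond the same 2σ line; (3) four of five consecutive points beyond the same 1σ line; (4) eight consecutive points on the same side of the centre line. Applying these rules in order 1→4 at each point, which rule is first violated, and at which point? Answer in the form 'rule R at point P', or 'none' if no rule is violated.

Zone of each point (C = within 1σ̂, B = 1σ̂–2σ̂, A = 2σ̂–3σ̂, * = beyond 3σ̂; sign = side of CL): 1:-C, 2:-C, 3:+C, 4:-C, 5:+B, 6:+B, 7:+B, 8:+C, 9:+C, 10:+C, 11:+C, 12:+C, 13:-C, 14:-C
Rule 4 (eight consecutive points on the same side of the centre line) is satisfied at point 12.

rule 4 at point 12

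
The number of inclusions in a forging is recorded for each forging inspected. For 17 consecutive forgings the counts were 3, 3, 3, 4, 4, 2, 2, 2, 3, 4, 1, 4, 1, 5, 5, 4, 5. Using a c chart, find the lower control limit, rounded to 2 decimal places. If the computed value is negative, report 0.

c̄ = (3 + 3 + 3 + 4 + 4 + 2 + 2 + 2 + 3 + 4 + 1 + 4 + 1 + 5 + 5 + 4 + 5) / 17 = 55 / 17 = 3.2353
LCL = c̄ − 3√c̄ = 3.2353 − 3 × 1.7987 = -2.1608 → 0 (cannot be negative)

0.00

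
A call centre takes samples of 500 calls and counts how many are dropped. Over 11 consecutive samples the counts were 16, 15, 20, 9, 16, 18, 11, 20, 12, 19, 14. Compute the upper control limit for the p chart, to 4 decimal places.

0.0541

p̄ = Σdᵢ / (k·n) = 170 / (11 × 500) = 0.03091
UCL = p̄ + 3·√(p̄(1−p̄)/n) = 0.03091 + 3 × √(0.03091×0.96909/500) = 0.03091 + 3 × 0.00774 = 0.05413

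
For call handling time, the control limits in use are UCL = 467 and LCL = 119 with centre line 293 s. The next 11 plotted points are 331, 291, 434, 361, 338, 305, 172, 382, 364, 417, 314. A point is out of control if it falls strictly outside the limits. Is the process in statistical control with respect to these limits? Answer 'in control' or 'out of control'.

in control

All 11 points lie within [119, 467].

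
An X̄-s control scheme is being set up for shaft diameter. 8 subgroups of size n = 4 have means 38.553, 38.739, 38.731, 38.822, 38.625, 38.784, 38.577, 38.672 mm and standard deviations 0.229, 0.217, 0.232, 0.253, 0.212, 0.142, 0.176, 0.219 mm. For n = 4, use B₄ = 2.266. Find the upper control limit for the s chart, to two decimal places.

0.48

s̄ = (0.229 + 0.217 + 0.232 + 0.253 + 0.212 + 0.142 + 0.176 + 0.219) / 8 = 0.2100
UCL_s = B₄·s̄ = 2.266 × 0.2100 = 0.4759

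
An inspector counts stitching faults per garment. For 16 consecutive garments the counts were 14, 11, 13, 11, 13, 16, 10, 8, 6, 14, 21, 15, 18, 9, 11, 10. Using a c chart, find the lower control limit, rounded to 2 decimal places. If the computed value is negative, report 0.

1.89

c̄ = (14 + 11 + 13 + 11 + 13 + 16 + 10 + 8 + 6 + 14 + 21 + 15 + 18 + 9 + 11 + 10) / 16 = 200 / 16 = 12.5000
LCL = c̄ − 3√c̄ = 12.5000 − 3 × 3.5355 = 1.8934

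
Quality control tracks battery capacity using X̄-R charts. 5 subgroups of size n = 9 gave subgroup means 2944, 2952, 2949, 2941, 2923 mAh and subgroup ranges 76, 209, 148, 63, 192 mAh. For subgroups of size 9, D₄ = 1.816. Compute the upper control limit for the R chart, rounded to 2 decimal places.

249.88

R̄ = (76 + 209 + 148 + 63 + 192) / 5 = 688.0000 / 5 = 137.6000
UCL_R = D₄·R̄ = 1.816 × 137.6000 = 249.8816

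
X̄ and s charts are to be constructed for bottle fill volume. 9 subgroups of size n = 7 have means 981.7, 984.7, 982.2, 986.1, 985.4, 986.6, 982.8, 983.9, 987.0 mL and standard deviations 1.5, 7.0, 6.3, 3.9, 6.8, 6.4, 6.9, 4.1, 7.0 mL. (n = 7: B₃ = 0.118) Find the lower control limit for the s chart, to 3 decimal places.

0.654

s̄ = (1.5 + 7.0 + 6.3 + 3.9 + 6.8 + 6.4 + 6.9 + 4.1 + 7.0) / 9 = 5.5444
LCL_s = B₃·s̄ = 0.118 × 5.5444 = 0.6542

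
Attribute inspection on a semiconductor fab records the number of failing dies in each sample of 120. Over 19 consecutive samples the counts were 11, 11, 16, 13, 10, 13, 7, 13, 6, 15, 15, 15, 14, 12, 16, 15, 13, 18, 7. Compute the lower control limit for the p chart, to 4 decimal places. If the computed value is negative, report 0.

0.0212

p̄ = Σdᵢ / (k·n) = 240 / (19 × 120) = 0.10526
LCL = p̄ − 3·√(p̄(1−p̄)/n) = 0.10526 − 3 × 0.02802 = 0.02122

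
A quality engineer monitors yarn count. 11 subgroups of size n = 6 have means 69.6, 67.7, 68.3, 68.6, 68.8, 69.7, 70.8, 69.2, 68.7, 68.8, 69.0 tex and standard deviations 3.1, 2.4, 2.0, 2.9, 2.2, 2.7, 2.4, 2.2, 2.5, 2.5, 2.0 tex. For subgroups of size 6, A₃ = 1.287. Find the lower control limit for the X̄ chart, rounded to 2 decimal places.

65.87

X̄̄ = (69.6 + 67.7 + 68.3 + 68.6 + 68.8 + 69.7 + 70.8 + 69.2 + 68.7 + 68.8 + 69.0) / 11 = 69.0182
s̄ = (3.1 + 2.4 + 2.0 + 2.9 + 2.2 + 2.7 + 2.4 + 2.2 + 2.5 + 2.5 + 2.0) / 11 = 2.4455
LCL = X̄̄ − A₃·s̄ = 69.0182 − 1.287 × 2.4455 = 65.8709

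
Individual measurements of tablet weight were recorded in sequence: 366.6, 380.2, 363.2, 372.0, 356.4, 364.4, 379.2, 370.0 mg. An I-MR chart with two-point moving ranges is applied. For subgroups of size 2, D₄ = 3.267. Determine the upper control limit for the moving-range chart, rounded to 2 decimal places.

Moving ranges: 13.6, 17.0, 8.8, 15.6, 8.0, 14.8, 9.2; M̄R̄ = 87.0000 / 7 = 12.4286
UCL_MR = D₄·M̄R̄ = 3.267 × 12.4286 = 40.6041

40.60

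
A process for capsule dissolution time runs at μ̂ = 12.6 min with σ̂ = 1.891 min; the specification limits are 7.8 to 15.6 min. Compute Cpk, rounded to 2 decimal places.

Cpu = (USL − μ̂) / (3σ̂) = (15.6 − 12.6) / (3 × 1.891) = 0.5288; Cpl = (μ̂ − LSL) / (3σ̂) = (12.6 − 7.8) / (3 × 1.891) = 0.8461; Cpk = min(Cpu, Cpl) = 0.5288

0.53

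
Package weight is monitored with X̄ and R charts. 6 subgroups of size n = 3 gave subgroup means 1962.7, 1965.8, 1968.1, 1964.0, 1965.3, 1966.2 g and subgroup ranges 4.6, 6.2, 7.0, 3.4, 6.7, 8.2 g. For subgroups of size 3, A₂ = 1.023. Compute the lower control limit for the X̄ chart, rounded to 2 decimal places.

1959.19

X̄̄ = (1962.7 + 1965.8 + 1968.1 + 1964.0 + 1965.3 + 1966.2) / 6 = 11792.1000 / 6 = 1965.3500
R̄ = (4.6 + 6.2 + 7.0 + 3.4 + 6.7 + 8.2) / 6 = 36.1000 / 6 = 6.0167
LCL = X̄̄ − A₂·R̄ = 1965.3500 − 1.023 × 6.0167 = 1959.1950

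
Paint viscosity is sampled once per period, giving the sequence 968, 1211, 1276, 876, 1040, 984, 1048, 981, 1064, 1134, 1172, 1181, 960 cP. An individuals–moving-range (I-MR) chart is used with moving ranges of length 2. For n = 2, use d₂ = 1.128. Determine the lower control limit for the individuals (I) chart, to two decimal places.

740.83

X̄ = (968 + 1211 + 1276 + 876 + 1040 + 984 + 1048 + 981 + 1064 + 1134 + 1172 + 1181 + 960) / 13 = 1068.8462
Moving ranges: 243, 65, 400, 164, 56, 64, 67, 83, 70, 38, 9, 221; M̄R̄ = 1480.0000 / 12 = 123.3333
LCL = X̄ − 3·M̄R̄/d₂ = 1068.8462 − 3 × 123.3333 / 1.128 = 740.8320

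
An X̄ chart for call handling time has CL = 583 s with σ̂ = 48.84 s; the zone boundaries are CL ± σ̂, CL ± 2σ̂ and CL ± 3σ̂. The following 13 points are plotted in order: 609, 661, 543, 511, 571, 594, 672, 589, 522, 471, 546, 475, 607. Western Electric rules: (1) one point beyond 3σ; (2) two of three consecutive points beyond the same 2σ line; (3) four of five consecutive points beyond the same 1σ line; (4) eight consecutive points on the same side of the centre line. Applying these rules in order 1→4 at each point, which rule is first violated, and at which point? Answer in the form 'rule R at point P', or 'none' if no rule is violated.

Zone of each point (C = within 1σ̂, B = 1σ̂–2σ̂, A = 2σ̂–3σ̂, * = beyond 3σ̂; sign = side of CL): 1:+C, 2:+B, 3:-C, 4:-B, 5:-C, 6:+C, 7:+B, 8:+C, 9:-B, 10:-A, 11:-C, 12:-A, 13:+C
Rule 2 (two of three consecutive points beyond the same 2σ limit) is satisfied at point 12.

rule 2 at point 12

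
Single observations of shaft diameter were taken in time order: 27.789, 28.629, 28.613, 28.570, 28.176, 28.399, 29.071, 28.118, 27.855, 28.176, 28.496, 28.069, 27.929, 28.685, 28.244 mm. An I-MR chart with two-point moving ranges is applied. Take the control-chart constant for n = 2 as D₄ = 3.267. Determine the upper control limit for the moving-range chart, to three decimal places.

Moving ranges: 0.840, 0.016, 0.043, 0.394, 0.223, 0.672, 0.953, 0.263, 0.321, 0.320, 0.427, 0.140, 0.756, 0.441; M̄R̄ = 5.8090 / 14 = 0.4149
UCL_MR = D₄·M̄R̄ = 3.267 × 0.4149 = 1.3556

1.356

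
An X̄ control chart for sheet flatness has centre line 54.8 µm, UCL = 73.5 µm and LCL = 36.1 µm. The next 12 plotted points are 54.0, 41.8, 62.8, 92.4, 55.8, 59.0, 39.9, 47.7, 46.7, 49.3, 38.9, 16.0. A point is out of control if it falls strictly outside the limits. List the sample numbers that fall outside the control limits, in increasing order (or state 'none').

4, 12

Compare each point to [36.1, 73.5]: sample 4 = 92.4 > UCL; sample 12 = 16.0 < LCL.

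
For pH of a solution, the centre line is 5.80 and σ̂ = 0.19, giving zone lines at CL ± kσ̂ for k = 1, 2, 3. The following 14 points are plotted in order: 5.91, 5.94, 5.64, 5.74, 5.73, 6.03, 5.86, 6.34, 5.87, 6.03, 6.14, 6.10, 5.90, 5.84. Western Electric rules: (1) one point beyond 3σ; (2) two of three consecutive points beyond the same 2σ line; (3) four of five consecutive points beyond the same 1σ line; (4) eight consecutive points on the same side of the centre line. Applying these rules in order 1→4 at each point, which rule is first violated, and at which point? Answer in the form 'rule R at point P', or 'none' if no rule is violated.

Zone of each point (C = within 1σ̂, B = 1σ̂–2σ̂, A = 2σ̂–3σ̂, * = beyond 3σ̂; sign = side of CL): 1:+C, 2:+C, 3:-C, 4:-C, 5:-C, 6:+B, 7:+C, 8:+A, 9:+C, 10:+B, 11:+B, 12:+B, 13:+C, 14:+C
Rule 3 (four of five consecutive points beyond the same 1σ limit) is satisfied at point 12.

rule 3 at point 12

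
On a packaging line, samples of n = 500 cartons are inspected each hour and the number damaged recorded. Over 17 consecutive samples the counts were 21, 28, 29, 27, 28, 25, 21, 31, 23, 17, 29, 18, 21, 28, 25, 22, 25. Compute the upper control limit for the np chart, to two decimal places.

39.09

p̄ = Σdᵢ / (k·n) = 418 / (17 × 500) = 0.04918
UCL = np̄ + 3·√(np̄(1−p̄)) = 24.5882 + 3 × √(24.5882×0.95082) = 24.5882 + 3 × 4.8352 = 39.0938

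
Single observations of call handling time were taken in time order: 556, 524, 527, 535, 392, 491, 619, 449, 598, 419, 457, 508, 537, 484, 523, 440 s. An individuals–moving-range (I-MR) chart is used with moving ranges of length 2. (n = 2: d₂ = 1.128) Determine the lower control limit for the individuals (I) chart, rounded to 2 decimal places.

X̄ = (556 + 524 + 527 + 535 + 392 + 491 + 619 + 449 + 598 + 419 + 457 + 508 + 537 + 484 + 523 + 440) / 16 = 503.6875
Moving ranges: 32, 3, 8, 143, 99, 128, 170, 149, 179, 38, 51, 29, 53, 39, 83; M̄R̄ = 1204.0000 / 15 = 80.2667
LCL = X̄ − 3·M̄R̄/d₂ = 503.6875 − 3 × 80.2667 / 1.128 = 290.2123

290.21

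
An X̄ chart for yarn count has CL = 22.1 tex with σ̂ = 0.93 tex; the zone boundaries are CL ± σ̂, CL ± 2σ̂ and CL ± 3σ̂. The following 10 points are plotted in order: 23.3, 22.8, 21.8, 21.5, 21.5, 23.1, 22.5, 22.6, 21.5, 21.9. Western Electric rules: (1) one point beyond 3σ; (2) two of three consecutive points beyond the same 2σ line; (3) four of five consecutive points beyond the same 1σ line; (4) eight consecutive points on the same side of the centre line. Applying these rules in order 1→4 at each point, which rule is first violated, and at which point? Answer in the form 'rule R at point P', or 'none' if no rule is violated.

none

Zone of each point (C = within 1σ̂, B = 1σ̂–2σ̂, A = 2σ̂–3σ̂, * = beyond 3σ̂; sign = side of CL): 1:+B, 2:+C, 3:-C, 4:-C, 5:-C, 6:+B, 7:+C, 8:+C, 9:-C, 10:-C
No rule fires across all 10 points.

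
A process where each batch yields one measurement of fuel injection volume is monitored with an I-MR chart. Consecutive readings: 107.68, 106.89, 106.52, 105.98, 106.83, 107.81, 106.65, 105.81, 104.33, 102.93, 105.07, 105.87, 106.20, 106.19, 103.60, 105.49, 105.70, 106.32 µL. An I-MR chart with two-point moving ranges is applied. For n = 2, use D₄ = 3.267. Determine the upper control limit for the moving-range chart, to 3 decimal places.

3.267

Moving ranges: 0.79, 0.37, 0.54, 0.85, 0.98, 1.16, 0.84, 1.48, 1.40, 2.14, 0.80, 0.33, 0.01, 2.59, 1.89, 0.21, 0.62; M̄R̄ = 17.0000 / 17 = 1.0000
UCL_MR = D₄·M̄R̄ = 3.267 × 1.0000 = 3.2670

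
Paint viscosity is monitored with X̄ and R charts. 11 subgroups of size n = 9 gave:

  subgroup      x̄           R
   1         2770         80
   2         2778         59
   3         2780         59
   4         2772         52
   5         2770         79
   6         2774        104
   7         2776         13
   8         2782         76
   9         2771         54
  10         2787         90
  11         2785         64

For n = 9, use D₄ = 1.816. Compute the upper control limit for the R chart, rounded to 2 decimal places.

120.52

R̄ = (80 + 59 + 59 + 52 + 79 + 104 + 13 + 76 + 54 + 90 + 64) / 11 = 730.0000 / 11 = 66.3636
UCL_R = D₄·R̄ = 1.816 × 66.3636 = 120.5164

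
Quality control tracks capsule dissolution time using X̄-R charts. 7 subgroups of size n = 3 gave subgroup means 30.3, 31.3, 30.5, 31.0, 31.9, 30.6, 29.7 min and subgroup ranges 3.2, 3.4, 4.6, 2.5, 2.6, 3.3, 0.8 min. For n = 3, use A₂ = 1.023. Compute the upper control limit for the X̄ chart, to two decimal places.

33.74

X̄̄ = (30.3 + 31.3 + 30.5 + 31.0 + 31.9 + 30.6 + 29.7) / 7 = 215.3000 / 7 = 30.7571
R̄ = (3.2 + 3.4 + 4.6 + 2.5 + 2.6 + 3.3 + 0.8) / 7 = 20.4000 / 7 = 2.9143
UCL = X̄̄ + A₂·R̄ = 30.7571 + 1.023 × 2.9143 = 33.7385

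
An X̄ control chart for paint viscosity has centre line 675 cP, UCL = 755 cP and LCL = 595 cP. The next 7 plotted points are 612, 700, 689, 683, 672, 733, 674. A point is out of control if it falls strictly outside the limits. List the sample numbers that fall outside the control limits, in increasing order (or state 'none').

none

All 7 points lie within [595, 755].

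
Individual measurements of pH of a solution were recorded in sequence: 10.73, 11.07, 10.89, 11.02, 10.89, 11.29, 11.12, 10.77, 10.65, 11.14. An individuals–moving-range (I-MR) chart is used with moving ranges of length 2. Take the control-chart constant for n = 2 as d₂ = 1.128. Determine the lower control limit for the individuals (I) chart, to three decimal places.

10.274

X̄ = (10.73 + 11.07 + 10.89 + 11.02 + 10.89 + 11.29 + 11.12 + 10.77 + 10.65 + 11.14) / 10 = 10.9570
Moving ranges: 0.34, 0.18, 0.13, 0.13, 0.40, 0.17, 0.35, 0.12, 0.49; M̄R̄ = 2.3100 / 9 = 0.2567
LCL = X̄ − 3·M̄R̄/d₂ = 10.9570 − 3 × 0.2567 / 1.128 = 10.2744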